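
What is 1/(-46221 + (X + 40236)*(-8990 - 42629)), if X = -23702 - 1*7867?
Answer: -1/447428094 ≈ -2.2350e-9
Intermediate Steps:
X = -31569 (X = -23702 - 7867 = -31569)
1/(-46221 + (X + 40236)*(-8990 - 42629)) = 1/(-46221 + (-31569 + 40236)*(-8990 - 42629)) = 1/(-46221 + 8667*(-51619)) = 1/(-46221 - 447381873) = 1/(-447428094) = -1/447428094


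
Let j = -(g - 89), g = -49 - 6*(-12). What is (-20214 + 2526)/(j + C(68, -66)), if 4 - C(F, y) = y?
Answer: -2211/17 ≈ -130.06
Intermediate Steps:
C(F, y) = 4 - y
g = 23 (g = -49 - 1*(-72) = -49 + 72 = 23)
j = 66 (j = -(23 - 89) = -1*(-66) = 66)
(-20214 + 2526)/(j + C(68, -66)) = (-20214 + 2526)/(66 + (4 - 1*(-66))) = -17688/(66 + (4 + 66)) = -17688/(66 + 70) = -17688/136 = -17688*1/136 = -2211/17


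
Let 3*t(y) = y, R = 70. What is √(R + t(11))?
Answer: √663/3 ≈ 8.5829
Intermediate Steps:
t(y) = y/3
√(R + t(11)) = √(70 + (⅓)*11) = √(70 + 11/3) = √(221/3) = √663/3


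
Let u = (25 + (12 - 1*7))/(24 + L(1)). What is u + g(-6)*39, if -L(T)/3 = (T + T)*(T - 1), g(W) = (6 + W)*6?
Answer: 5/4 ≈ 1.2500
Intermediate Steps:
g(W) = 36 + 6*W
L(T) = -6*T*(-1 + T) (L(T) = -3*(T + T)*(T - 1) = -3*2*T*(-1 + T) = -6*T*(-1 + T))
u = 5/4 (u = (25 + (12 - 1*7))/(24 + 6*1*(1 - 1*1)) = (25 + (12 - 7))/(24 + 6*1*(1 - 1)) = (25 + 5)/(24 + 6*1*0) = 30/(24 + 0) = 30/24 = 30*(1/24) = 5/4 ≈ 1.2500)
u + g(-6)*39 = 5/4 + (36 + 6*(-6))*39 = 5/4 + (36 - 36)*39 = 5/4 + 0*39 = 5/4 + 0 = 5/4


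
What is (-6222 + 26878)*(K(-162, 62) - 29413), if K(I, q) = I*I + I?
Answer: -68805136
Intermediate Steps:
K(I, q) = I + I² (K(I, q) = I² + I = I + I²)
(-6222 + 26878)*(K(-162, 62) - 29413) = (-6222 + 26878)*(-162*(1 - 162) - 29413) = 20656*(-162*(-161) - 29413) = 20656*(26082 - 29413) = 20656*(-3331) = -68805136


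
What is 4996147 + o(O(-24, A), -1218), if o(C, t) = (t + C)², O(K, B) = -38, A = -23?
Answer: 6573683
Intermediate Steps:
o(C, t) = (C + t)²
4996147 + o(O(-24, A), -1218) = 4996147 + (-38 - 1218)² = 4996147 + (-1256)² = 4996147 + 1577536 = 6573683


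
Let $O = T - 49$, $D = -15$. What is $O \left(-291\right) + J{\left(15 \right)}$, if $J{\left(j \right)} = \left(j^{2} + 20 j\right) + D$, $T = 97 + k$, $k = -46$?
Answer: $-72$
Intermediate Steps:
$T = 51$ ($T = 97 - 46 = 51$)
$O = 2$ ($O = 51 - 49 = 2$)
$J{\left(j \right)} = -15 + j^{2} + 20 j$ ($J{\left(j \right)} = \left(j^{2} + 20 j\right) - 15 = -15 + j^{2} + 20 j$)
$O \left(-291\right) + J{\left(15 \right)} = 2 \left(-291\right) + \left(-15 + 15^{2} + 20 \cdot 15\right) = -582 + \left(-15 + 225 + 300\right) = -582 + 510 = -72$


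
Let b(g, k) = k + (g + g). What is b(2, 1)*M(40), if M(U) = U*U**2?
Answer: 320000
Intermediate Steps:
b(g, k) = k + 2*g
M(U) = U**3
b(2, 1)*M(40) = (1 + 2*2)*40**3 = (1 + 4)*64000 = 5*64000 = 320000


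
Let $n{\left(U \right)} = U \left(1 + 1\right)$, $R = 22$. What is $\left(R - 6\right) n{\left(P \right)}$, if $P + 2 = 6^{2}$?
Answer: $1088$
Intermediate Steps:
$P = 34$ ($P = -2 + 6^{2} = -2 + 36 = 34$)
$n{\left(U \right)} = 2 U$ ($n{\left(U \right)} = U 2 = 2 U$)
$\left(R - 6\right) n{\left(P \right)} = \left(22 - 6\right) 2 \cdot 34 = 16 \cdot 68 = 1088$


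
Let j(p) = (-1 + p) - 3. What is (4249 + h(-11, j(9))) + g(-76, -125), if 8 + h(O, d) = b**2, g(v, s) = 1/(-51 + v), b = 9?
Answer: 548893/127 ≈ 4322.0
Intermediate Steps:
j(p) = -4 + p
h(O, d) = 73 (h(O, d) = -8 + 9**2 = -8 + 81 = 73)
(4249 + h(-11, j(9))) + g(-76, -125) = (4249 + 73) + 1/(-51 - 76) = 4322 + 1/(-127) = 4322 - 1/127 = 548893/127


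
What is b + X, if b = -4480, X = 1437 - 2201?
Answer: -5244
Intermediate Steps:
X = -764
b + X = -4480 - 764 = -5244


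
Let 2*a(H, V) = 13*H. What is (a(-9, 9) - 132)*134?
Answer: -25527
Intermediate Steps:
a(H, V) = 13*H/2 (a(H, V) = (13*H)/2 = 13*H/2)
(a(-9, 9) - 132)*134 = ((13/2)*(-9) - 132)*134 = (-117/2 - 132)*134 = -381/2*134 = -25527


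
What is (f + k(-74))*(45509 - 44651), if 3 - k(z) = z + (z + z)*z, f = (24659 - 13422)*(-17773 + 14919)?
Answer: -27525732234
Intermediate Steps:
f = -32070398 (f = 11237*(-2854) = -32070398)
k(z) = 3 - z - 2*z**2 (k(z) = 3 - (z + (z + z)*z) = 3 - (z + (2*z)*z) = 3 - (z + 2*z**2) = 3 + (-z - 2*z**2) = 3 - z - 2*z**2)
(f + k(-74))*(45509 - 44651) = (-32070398 + (3 - 1*(-74) - 2*(-74)**2))*(45509 - 44651) = (-32070398 + (3 + 74 - 2*5476))*858 = (-32070398 + (3 + 74 - 10952))*858 = (-32070398 - 10875)*858 = -32081273*858 = -27525732234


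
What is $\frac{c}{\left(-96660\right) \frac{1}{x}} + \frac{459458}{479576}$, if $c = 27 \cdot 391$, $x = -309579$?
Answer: $\frac{3628256770919}{107305130} \approx 33813.0$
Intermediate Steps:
$c = 10557$
$\frac{c}{\left(-96660\right) \frac{1}{x}} + \frac{459458}{479576} = \frac{10557}{\left(-96660\right) \frac{1}{-309579}} + \frac{459458}{479576} = \frac{10557}{\left(-96660\right) \left(- \frac{1}{309579}\right)} + 459458 \cdot \frac{1}{479576} = \frac{10557}{\frac{32220}{103193}} + \frac{229729}{239788} = 10557 \cdot \frac{103193}{32220} + \frac{229729}{239788} = \frac{121045389}{3580} + \frac{229729}{239788} = \frac{3628256770919}{107305130}$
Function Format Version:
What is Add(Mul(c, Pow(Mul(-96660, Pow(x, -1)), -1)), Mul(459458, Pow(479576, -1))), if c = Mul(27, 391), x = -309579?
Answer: Rational(3628256770919, 107305130) ≈ 33813.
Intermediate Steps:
c = 10557
Add(Mul(c, Pow(Mul(-96660, Pow(x, -1)), -1)), Mul(459458, Pow(479576, -1))) = Add(Mul(10557, Pow(Mul(-96660, Pow(-309579, -1)), -1)), Mul(459458, Pow(479576, -1))) = Add(Mul(10557, Pow(Mul(-96660, Rational(-1, 309579)), -1)), Mul(459458, Rational(1, 479576))) = Add(Mul(10557, Pow(Rational(32220, 103193), -1)), Rational(229729, 239788)) = Add(Mul(10557, Rational(103193, 32220)), Rational(229729, 239788)) = Add(Rational(121045389, 3580), Rational(229729, 239788)) = Rational(3628256770919, 107305130)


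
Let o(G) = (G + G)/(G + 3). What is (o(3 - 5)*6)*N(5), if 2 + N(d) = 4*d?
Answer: -432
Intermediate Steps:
o(G) = 2*G/(3 + G) (o(G) = (2*G)/(3 + G) = 2*G/(3 + G))
N(d) = -2 + 4*d
(o(3 - 5)*6)*N(5) = ((2*(3 - 5)/(3 + (3 - 5)))*6)*(-2 + 4*5) = ((2*(-2)/(3 - 2))*6)*(-2 + 20) = ((2*(-2)/1)*6)*18 = ((2*(-2)*1)*6)*18 = -4*6*18 = -24*18 = -432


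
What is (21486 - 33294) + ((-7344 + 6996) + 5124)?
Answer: -7032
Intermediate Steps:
(21486 - 33294) + ((-7344 + 6996) + 5124) = -11808 + (-348 + 5124) = -11808 + 4776 = -7032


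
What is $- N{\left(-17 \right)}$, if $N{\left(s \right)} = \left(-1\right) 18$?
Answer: $18$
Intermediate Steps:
$N{\left(s \right)} = -18$
$- N{\left(-17 \right)} = \left(-1\right) \left(-18\right) = 18$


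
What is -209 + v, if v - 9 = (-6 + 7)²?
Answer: -199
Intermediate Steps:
v = 10 (v = 9 + (-6 + 7)² = 9 + 1² = 9 + 1 = 10)
-209 + v = -209 + 10 = -199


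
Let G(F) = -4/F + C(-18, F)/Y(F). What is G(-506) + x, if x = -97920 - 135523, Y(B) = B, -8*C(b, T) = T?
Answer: -472488869/2024 ≈ -2.3344e+5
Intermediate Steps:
C(b, T) = -T/8
x = -233443
G(F) = -⅛ - 4/F (G(F) = -4/F + (-F/8)/F = -4/F - ⅛ = -⅛ - 4/F)
G(-506) + x = (⅛)*(-32 - 1*(-506))/(-506) - 233443 = (⅛)*(-1/506)*(-32 + 506) - 233443 = (⅛)*(-1/506)*474 - 233443 = -237/2024 - 233443 = -472488869/2024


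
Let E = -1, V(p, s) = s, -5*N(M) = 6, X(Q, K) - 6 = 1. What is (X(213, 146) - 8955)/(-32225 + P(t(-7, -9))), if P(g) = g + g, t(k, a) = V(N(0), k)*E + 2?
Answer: 8948/32207 ≈ 0.27783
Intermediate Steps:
X(Q, K) = 7 (X(Q, K) = 6 + 1 = 7)
N(M) = -6/5 (N(M) = -⅕*6 = -6/5)
t(k, a) = 2 - k (t(k, a) = k*(-1) + 2 = -k + 2 = 2 - k)
P(g) = 2*g
(X(213, 146) - 8955)/(-32225 + P(t(-7, -9))) = (7 - 8955)/(-32225 + 2*(2 - 1*(-7))) = -8948/(-32225 + 2*(2 + 7)) = -8948/(-32225 + 2*9) = -8948/(-32225 + 18) = -8948/(-32207) = -8948*(-1/32207) = 8948/32207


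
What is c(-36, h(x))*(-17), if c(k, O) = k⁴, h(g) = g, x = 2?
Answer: -28553472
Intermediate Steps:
c(-36, h(x))*(-17) = (-36)⁴*(-17) = 1679616*(-17) = -28553472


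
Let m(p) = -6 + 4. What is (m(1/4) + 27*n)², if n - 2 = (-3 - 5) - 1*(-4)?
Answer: 3136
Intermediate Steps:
m(p) = -2
n = -2 (n = 2 + ((-3 - 5) - 1*(-4)) = 2 + (-8 + 4) = 2 - 4 = -2)
(m(1/4) + 27*n)² = (-2 + 27*(-2))² = (-2 - 54)² = (-56)² = 3136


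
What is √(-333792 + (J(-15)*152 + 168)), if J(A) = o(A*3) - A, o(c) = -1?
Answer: 2*I*√82874 ≈ 575.76*I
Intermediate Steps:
J(A) = -1 - A
√(-333792 + (J(-15)*152 + 168)) = √(-333792 + ((-1 - 1*(-15))*152 + 168)) = √(-333792 + ((-1 + 15)*152 + 168)) = √(-333792 + (14*152 + 168)) = √(-333792 + (2128 + 168)) = √(-333792 + 2296) = √(-331496) = 2*I*√82874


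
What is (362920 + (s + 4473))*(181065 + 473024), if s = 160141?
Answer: 345054186526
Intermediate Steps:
(362920 + (s + 4473))*(181065 + 473024) = (362920 + (160141 + 4473))*(181065 + 473024) = (362920 + 164614)*654089 = 527534*654089 = 345054186526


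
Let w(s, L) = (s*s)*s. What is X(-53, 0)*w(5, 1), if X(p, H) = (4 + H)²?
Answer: 2000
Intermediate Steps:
w(s, L) = s³ (w(s, L) = s²*s = s³)
X(-53, 0)*w(5, 1) = (4 + 0)²*5³ = 4²*125 = 16*125 = 2000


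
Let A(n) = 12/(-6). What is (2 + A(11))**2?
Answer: 0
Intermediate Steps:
A(n) = -2 (A(n) = 12*(-1/6) = -2)
(2 + A(11))**2 = (2 - 2)**2 = 0**2 = 0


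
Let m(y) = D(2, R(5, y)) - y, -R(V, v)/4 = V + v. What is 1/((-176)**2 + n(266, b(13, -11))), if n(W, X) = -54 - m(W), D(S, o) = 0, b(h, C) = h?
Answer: 1/31188 ≈ 3.2064e-5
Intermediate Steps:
R(V, v) = -4*V - 4*v (R(V, v) = -4*(V + v) = -4*V - 4*v)
m(y) = -y (m(y) = 0 - y = -y)
n(W, X) = -54 + W (n(W, X) = -54 - (-1)*W = -54 + W)
1/((-176)**2 + n(266, b(13, -11))) = 1/((-176)**2 + (-54 + 266)) = 1/(30976 + 212) = 1/31188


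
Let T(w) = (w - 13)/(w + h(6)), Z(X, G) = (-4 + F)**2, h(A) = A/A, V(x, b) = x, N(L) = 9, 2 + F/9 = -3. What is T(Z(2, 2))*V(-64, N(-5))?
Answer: -76416/1201 ≈ -63.627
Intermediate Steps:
F = -45 (F = -18 + 9*(-3) = -18 - 27 = -45)
h(A) = 1
Z(X, G) = 2401 (Z(X, G) = (-4 - 45)**2 = (-49)**2 = 2401)
T(w) = (-13 + w)/(1 + w) (T(w) = (w - 13)/(w + 1) = (-13 + w)/(1 + w))
T(Z(2, 2))*V(-64, N(-5)) = ((-13 + 2401)/(1 + 2401))*(-64) = (2388/2402)*(-64) = ((1/2402)*2388)*(-64) = (1194/1201)*(-64) = -76416/1201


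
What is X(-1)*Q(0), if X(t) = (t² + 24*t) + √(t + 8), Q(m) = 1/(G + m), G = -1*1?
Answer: 23 - √7 ≈ 20.354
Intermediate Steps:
G = -1
Q(m) = 1/(-1 + m)
X(t) = t² + √(8 + t) + 24*t (X(t) = (t² + 24*t) + √(8 + t) = t² + √(8 + t) + 24*t)
X(-1)*Q(0) = ((-1)² + √(8 - 1) + 24*(-1))/(-1 + 0) = (1 + √7 - 24)/(-1) = (-23 + √7)*(-1) = 23 - √7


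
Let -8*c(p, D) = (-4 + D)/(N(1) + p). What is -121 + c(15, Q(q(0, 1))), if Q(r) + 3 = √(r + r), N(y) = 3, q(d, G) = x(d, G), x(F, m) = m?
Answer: -17417/144 - √2/144 ≈ -120.96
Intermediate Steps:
q(d, G) = G
Q(r) = -3 + √2*√r (Q(r) = -3 + √(r + r) = -3 + √(2*r) = -3 + √2*√r)
c(p, D) = -(-4 + D)/(8*(3 + p))
-121 + c(15, Q(q(0, 1))) = -121 + (4 - (-3 + √2*√1))/(8*(3 + 15)) = -121 + (⅛)*(4 - (-3 + √2*1))/18 = -121 + (⅛)*(1/18)*(4 - (-3 + √2)) = -121 + (⅛)*(1/18)*(4 + (3 - √2)) = -121 + (⅛)*(1/18)*(7 - √2) = -121 + (7/144 - √2/144) = -17417/144 - √2/144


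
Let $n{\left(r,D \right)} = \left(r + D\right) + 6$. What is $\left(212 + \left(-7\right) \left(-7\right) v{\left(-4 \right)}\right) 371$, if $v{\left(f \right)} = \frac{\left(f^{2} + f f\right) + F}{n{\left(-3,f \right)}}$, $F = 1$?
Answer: $-521255$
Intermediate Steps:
$n{\left(r,D \right)} = 6 + D + r$ ($n{\left(r,D \right)} = \left(D + r\right) + 6 = 6 + D + r$)
$v{\left(f \right)} = \frac{1 + 2 f^{2}}{3 + f}$ ($v{\left(f \right)} = \frac{\left(f^{2} + f f\right) + 1}{6 + f - 3} = \frac{\left(f^{2} + f^{2}\right) + 1}{3 + f} = \frac{2 f^{2} + 1}{3 + f} = \frac{1 + 2 f^{2}}{3 + f}$)
$\left(212 + \left(-7\right) \left(-7\right) v{\left(-4 \right)}\right) 371 = \left(212 + \left(-7\right) \left(-7\right) \frac{1 + 2 \left(-4\right)^{2}}{3 - 4}\right) 371 = \left(212 + 49 \frac{1 + 2 \cdot 16}{-1}\right) 371 = \left(212 + 49 \left(- (1 + 32)\right)\right) 371 = \left(212 + 49 \left(\left(-1\right) 33\right)\right) 371 = \left(212 + 49 \left(-33\right)\right) 371 = \left(212 - 1617\right) 371 = \left(-1405\right) 371 = -521255$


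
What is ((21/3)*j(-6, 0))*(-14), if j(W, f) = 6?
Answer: -588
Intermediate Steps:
((21/3)*j(-6, 0))*(-14) = ((21/3)*6)*(-14) = ((21*(1/3))*6)*(-14) = (7*6)*(-14) = 42*(-14) = -588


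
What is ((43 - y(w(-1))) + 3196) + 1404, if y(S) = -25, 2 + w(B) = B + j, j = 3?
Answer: 4668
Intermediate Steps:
w(B) = 1 + B (w(B) = -2 + (B + 3) = -2 + (3 + B) = 1 + B)
((43 - y(w(-1))) + 3196) + 1404 = ((43 - 1*(-25)) + 3196) + 1404 = ((43 + 25) + 3196) + 1404 = (68 + 3196) + 1404 = 3264 + 1404 = 4668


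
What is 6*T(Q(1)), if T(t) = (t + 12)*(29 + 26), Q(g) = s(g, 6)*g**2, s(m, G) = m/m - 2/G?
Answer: 4180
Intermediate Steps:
s(m, G) = 1 - 2/G
Q(g) = 2*g**2/3 (Q(g) = ((-2 + 6)/6)*g**2 = ((1/6)*4)*g**2 = 2*g**2/3)
T(t) = 660 + 55*t (T(t) = (12 + t)*55 = 660 + 55*t)
6*T(Q(1)) = 6*(660 + 55*((2/3)*1**2)) = 6*(660 + 55*((2/3)*1)) = 6*(660 + 55*(2/3)) = 6*(660 + 110/3) = 6*(2090/3) = 4180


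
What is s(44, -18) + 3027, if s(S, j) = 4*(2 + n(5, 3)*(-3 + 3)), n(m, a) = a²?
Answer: 3035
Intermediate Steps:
s(S, j) = 8 (s(S, j) = 4*(2 + 3²*(-3 + 3)) = 4*(2 + 9*0) = 4*(2 + 0) = 4*2 = 8)
s(44, -18) + 3027 = 8 + 3027 = 3035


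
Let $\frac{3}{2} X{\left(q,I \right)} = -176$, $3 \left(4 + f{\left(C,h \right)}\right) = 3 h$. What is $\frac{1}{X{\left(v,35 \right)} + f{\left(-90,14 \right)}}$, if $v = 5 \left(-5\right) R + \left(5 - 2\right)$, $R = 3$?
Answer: $- \frac{3}{322} \approx -0.0093168$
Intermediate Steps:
$f{\left(C,h \right)} = -4 + h$ ($f{\left(C,h \right)} = -4 + \frac{3 h}{3} = -4 + h$)
$v = -72$ ($v = 5 \left(-5\right) 3 + \left(5 - 2\right) = \left(-25\right) 3 + \left(5 - 2\right) = -75 + 3 = -72$)
$X{\left(q,I \right)} = - \frac{352}{3}$ ($X{\left(q,I \right)} = \frac{2}{3} \left(-176\right) = - \frac{352}{3}$)
$\frac{1}{X{\left(v,35 \right)} + f{\left(-90,14 \right)}} = \frac{1}{- \frac{352}{3} + \left(-4 + 14\right)} = \frac{1}{- \frac{352}{3} + 10} = \frac{1}{- \frac{322}{3}} = - \frac{3}{322}$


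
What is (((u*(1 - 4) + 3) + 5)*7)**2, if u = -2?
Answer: 9604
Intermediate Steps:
(((u*(1 - 4) + 3) + 5)*7)**2 = (((-2*(1 - 4) + 3) + 5)*7)**2 = (((-2*(-3) + 3) + 5)*7)**2 = (((6 + 3) + 5)*7)**2 = ((9 + 5)*7)**2 = (14*7)**2 = 98**2 = 9604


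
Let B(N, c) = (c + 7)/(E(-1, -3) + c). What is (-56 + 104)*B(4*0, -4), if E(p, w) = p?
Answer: -144/5 ≈ -28.800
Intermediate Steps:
B(N, c) = (7 + c)/(-1 + c) (B(N, c) = (c + 7)/(-1 + c) = (7 + c)/(-1 + c))
(-56 + 104)*B(4*0, -4) = (-56 + 104)*((7 - 4)/(-1 - 4)) = 48*(3/(-5)) = 48*(-1/5*3) = 48*(-3/5) = -144/5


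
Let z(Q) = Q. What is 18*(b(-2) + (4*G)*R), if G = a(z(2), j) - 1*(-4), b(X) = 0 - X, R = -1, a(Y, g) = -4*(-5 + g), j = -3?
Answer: -2556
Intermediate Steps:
a(Y, g) = 20 - 4*g
b(X) = -X
G = 36 (G = (20 - 4*(-3)) - 1*(-4) = (20 + 12) + 4 = 32 + 4 = 36)
18*(b(-2) + (4*G)*R) = 18*(-1*(-2) + (4*36)*(-1)) = 18*(2 + 144*(-1)) = 18*(2 - 144) = 18*(-142) = -2556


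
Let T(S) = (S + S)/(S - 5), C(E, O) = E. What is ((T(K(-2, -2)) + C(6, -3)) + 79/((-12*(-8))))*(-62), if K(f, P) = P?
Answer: -154039/336 ≈ -458.45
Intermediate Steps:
T(S) = 2*S/(-5 + S) (T(S) = (2*S)/(-5 + S) = 2*S/(-5 + S))
((T(K(-2, -2)) + C(6, -3)) + 79/((-12*(-8))))*(-62) = ((2*(-2)/(-5 - 2) + 6) + 79/((-12*(-8))))*(-62) = ((2*(-2)/(-7) + 6) + 79/96)*(-62) = ((2*(-2)*(-1/7) + 6) + 79*(1/96))*(-62) = ((4/7 + 6) + 79/96)*(-62) = (46/7 + 79/96)*(-62) = (4969/672)*(-62) = -154039/336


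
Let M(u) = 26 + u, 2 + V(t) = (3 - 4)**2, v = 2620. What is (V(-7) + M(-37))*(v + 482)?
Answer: -37224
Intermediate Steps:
V(t) = -1 (V(t) = -2 + (3 - 4)**2 = -2 + (-1)**2 = -2 + 1 = -1)
(V(-7) + M(-37))*(v + 482) = (-1 + (26 - 37))*(2620 + 482) = (-1 - 11)*3102 = -12*3102 = -37224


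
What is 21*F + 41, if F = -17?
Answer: -316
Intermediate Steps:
21*F + 41 = 21*(-17) + 41 = -357 + 41 = -316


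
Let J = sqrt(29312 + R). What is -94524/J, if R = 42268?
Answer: -15754*sqrt(17895)/5965 ≈ -353.30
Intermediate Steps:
J = 2*sqrt(17895) (J = sqrt(29312 + 42268) = sqrt(71580) = 2*sqrt(17895) ≈ 267.54)
-94524/J = -94524*sqrt(17895)/35790 = -15754*sqrt(17895)/5965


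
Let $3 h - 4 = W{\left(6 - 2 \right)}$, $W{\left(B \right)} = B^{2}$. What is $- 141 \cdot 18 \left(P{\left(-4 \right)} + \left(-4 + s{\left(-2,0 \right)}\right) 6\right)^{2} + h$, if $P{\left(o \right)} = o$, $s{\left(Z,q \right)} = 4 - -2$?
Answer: $- \frac{487276}{3} \approx -1.6243 \cdot 10^{5}$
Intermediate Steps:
$s{\left(Z,q \right)} = 6$ ($s{\left(Z,q \right)} = 4 + 2 = 6$)
$h = \frac{20}{3}$ ($h = \frac{4}{3} + \frac{\left(6 - 2\right)^{2}}{3} = \frac{4}{3} + \frac{4^{2}}{3} = \frac{4}{3} + \frac{1}{3} \cdot 16 = \frac{4}{3} + \frac{16}{3} = \frac{20}{3} \approx 6.6667$)
$- 141 \cdot 18 \left(P{\left(-4 \right)} + \left(-4 + s{\left(-2,0 \right)}\right) 6\right)^{2} + h = - 141 \cdot 18 \left(-4 + \left(-4 + 6\right) 6\right)^{2} + \frac{20}{3} = - 141 \cdot 18 \left(-4 + 2 \cdot 6\right)^{2} + \frac{20}{3} = - 141 \cdot 18 \left(-4 + 12\right)^{2} + \frac{20}{3} = - 141 \cdot 18 \cdot 8^{2} + \frac{20}{3} = - 141 \cdot 18 \cdot 64 + \frac{20}{3} = \left(-141\right) 1152 + \frac{20}{3} = -162432 + \frac{20}{3} = - \frac{487276}{3}$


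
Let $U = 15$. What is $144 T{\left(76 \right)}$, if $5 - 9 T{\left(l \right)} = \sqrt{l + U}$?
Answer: $80 - 16 \sqrt{91} \approx -72.63$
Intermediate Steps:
$T{\left(l \right)} = \frac{5}{9} - \frac{\sqrt{15 + l}}{9}$ ($T{\left(l \right)} = \frac{5}{9} - \frac{\sqrt{l + 15}}{9} = \frac{5}{9} - \frac{\sqrt{15 + l}}{9}$)
$144 T{\left(76 \right)} = 144 \left(\frac{5}{9} - \frac{\sqrt{15 + 76}}{9}\right) = 144 \left(\frac{5}{9} - \frac{\sqrt{91}}{9}\right) = 80 - 16 \sqrt{91}$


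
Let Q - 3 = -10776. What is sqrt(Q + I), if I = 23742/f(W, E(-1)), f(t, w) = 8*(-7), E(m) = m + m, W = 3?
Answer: 3*I*sqrt(243845)/14 ≈ 105.82*I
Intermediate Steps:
Q = -10773 (Q = 3 - 10776 = -10773)
E(m) = 2*m
f(t, w) = -56
I = -11871/28 (I = 23742/(-56) = 23742*(-1/56) = -11871/28 ≈ -423.96)
sqrt(Q + I) = sqrt(-10773 - 11871/28) = sqrt(-313515/28) = 3*I*sqrt(243845)/14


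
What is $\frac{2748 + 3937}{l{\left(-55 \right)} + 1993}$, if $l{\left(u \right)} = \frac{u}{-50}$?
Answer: $\frac{66850}{19941} \approx 3.3524$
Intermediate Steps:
$l{\left(u \right)} = - \frac{u}{50}$ ($l{\left(u \right)} = u \left(- \frac{1}{50}\right) = - \frac{u}{50}$)
$\frac{2748 + 3937}{l{\left(-55 \right)} + 1993} = \frac{2748 + 3937}{\left(- \frac{1}{50}\right) \left(-55\right) + 1993} = \frac{6685}{\frac{11}{10} + 1993} = \frac{6685}{\frac{19941}{10}} = 6685 \cdot \frac{10}{19941} = \frac{66850}{19941}$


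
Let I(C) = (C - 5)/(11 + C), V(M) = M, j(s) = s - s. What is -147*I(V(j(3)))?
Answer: 735/11 ≈ 66.818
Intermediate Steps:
j(s) = 0
I(C) = (-5 + C)/(11 + C)
-147*I(V(j(3))) = -147*(-5 + 0)/(11 + 0) = -147*(-5)/11 = -147*(-5/11) = 735/11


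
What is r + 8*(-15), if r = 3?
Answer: -117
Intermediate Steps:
r + 8*(-15) = 3 + 8*(-15) = 3 - 120 = -117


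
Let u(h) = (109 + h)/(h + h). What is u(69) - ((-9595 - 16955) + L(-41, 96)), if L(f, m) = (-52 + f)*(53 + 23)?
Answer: 2319731/69 ≈ 33619.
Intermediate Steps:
L(f, m) = -3952 + 76*f (L(f, m) = (-52 + f)*76 = -3952 + 76*f)
u(h) = (109 + h)/(2*h) (u(h) = (109 + h)/((2*h)) = (109 + h)*(1/(2*h)) = (109 + h)/(2*h))
u(69) - ((-9595 - 16955) + L(-41, 96)) = (1/2)*(109 + 69)/69 - ((-9595 - 16955) + (-3952 + 76*(-41))) = (1/2)*(1/69)*178 - (-26550 + (-3952 - 3116)) = 89/69 - (-26550 - 7068) = 89/69 - 1*(-33618) = 89/69 + 33618 = 2319731/69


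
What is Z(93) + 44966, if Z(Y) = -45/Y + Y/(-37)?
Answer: 51572564/1147 ≈ 44963.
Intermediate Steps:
Z(Y) = -45/Y - Y/37 (Z(Y) = -45/Y + Y*(-1/37) = -45/Y - Y/37)
Z(93) + 44966 = (-45/93 - 1/37*93) + 44966 = (-45*1/93 - 93/37) + 44966 = (-15/31 - 93/37) + 44966 = -3438/1147 + 44966 = 51572564/1147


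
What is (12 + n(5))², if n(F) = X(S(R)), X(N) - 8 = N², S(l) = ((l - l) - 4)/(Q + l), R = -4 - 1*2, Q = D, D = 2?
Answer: 441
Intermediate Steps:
Q = 2
R = -6 (R = -4 - 2 = -6)
S(l) = -4/(2 + l) (S(l) = ((l - l) - 4)/(2 + l) = (0 - 4)/(2 + l) = -4/(2 + l))
X(N) = 8 + N²
n(F) = 9 (n(F) = 8 + (-4/(2 - 6))² = 8 + (-4/(-4))² = 8 + (-4*(-¼))² = 8 + 1² = 8 + 1 = 9)
(12 + n(5))² = (12 + 9)² = 21² = 441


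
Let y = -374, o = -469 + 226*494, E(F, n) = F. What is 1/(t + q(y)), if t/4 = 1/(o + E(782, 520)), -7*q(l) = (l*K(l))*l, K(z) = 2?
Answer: -783699/31320194636 ≈ -2.5022e-5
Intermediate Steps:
o = 111175 (o = -469 + 111644 = 111175)
q(l) = -2*l²/7 (q(l) = -l*2*l/7 = -2*l*l/7 = -2*l²/7)
t = 4/111957 (t = 4/(111175 + 782) = 4/111957 ≈ 3.5728e-5)
1/(t + q(y)) = 1/(4/111957 - 2/7*(-374)²) = 1/(4/111957 - 2/7*139876) = 1/(4/111957 - 279752/7) = 1/(-31320194636/783699) = -783699/31320194636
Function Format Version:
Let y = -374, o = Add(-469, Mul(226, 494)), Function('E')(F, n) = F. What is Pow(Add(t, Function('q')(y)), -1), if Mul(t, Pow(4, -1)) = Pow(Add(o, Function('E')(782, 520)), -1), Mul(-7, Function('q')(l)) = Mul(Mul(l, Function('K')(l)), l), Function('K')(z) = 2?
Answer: Rational(-783699, 31320194636) ≈ -2.5022e-5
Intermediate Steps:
o = 111175 (o = Add(-469, 111644) = 111175)
Function('q')(l) = Mul(Rational(-2, 7), Pow(l, 2)) (Function('q')(l) = Mul(Rational(-1, 7), Mul(Mul(l, 2), l)) = Mul(Rational(-1, 7), Mul(Mul(2, l), l)) = Mul(Rational(-1, 7), Mul(2, Pow(l, 2))) = Mul(Rational(-2, 7), Pow(l, 2)))
t = Rational(4, 111957) (t = Mul(4, Pow(Add(111175, 782), -1)) = Mul(4, Pow(111957, -1)) = Mul(4, Rational(1, 111957)) = Rational(4, 111957) ≈ 3.5728e-5)
Pow(Add(t, Function('q')(y)), -1) = Pow(Add(Rational(4, 111957), Mul(Rational(-2, 7), Pow(-374, 2))), -1) = Pow(Add(Rational(4, 111957), Mul(Rational(-2, 7), 139876)), -1) = Pow(Add(Rational(4, 111957), Rational(-279752, 7)), -1) = Pow(Rational(-31320194636, 783699), -1) = Rational(-783699, 31320194636)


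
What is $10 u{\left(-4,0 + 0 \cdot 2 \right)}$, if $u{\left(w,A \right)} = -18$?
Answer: $-180$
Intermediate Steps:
$10 u{\left(-4,0 + 0 \cdot 2 \right)} = 10 \left(-18\right) = -180$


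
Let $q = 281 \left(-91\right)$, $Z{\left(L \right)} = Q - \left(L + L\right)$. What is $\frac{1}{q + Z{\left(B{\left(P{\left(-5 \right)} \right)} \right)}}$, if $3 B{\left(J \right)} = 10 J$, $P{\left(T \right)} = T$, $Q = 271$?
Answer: $- \frac{3}{75800} \approx -3.9578 \cdot 10^{-5}$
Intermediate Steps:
$B{\left(J \right)} = \frac{10 J}{3}$
$Z{\left(L \right)} = 271 - 2 L$ ($Z{\left(L \right)} = 271 - \left(L + L\right) = 271 - 2 L$)
$q = -25571$
$\frac{1}{q + Z{\left(B{\left(P{\left(-5 \right)} \right)} \right)}} = \frac{1}{-25571 + \left(271 - 2 \cdot \frac{10}{3} \left(-5\right)\right)} = \frac{1}{-25571 + \left(271 - - \frac{100}{3}\right)} = \frac{1}{-25571 + \left(271 + \frac{100}{3}\right)} = \frac{1}{-25571 + \frac{913}{3}} = \frac{1}{- \frac{75800}{3}} = - \frac{3}{75800}$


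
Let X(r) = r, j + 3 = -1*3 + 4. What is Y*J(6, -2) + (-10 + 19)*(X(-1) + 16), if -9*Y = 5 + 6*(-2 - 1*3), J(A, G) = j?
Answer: 1165/9 ≈ 129.44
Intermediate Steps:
j = -2 (j = -3 + (-1*3 + 4) = -3 + (-3 + 4) = -3 + 1 = -2)
J(A, G) = -2
Y = 25/9 (Y = -(5 + 6*(-2 - 1*3))/9 = -(5 + 6*(-2 - 3))/9 = -(5 + 6*(-5))/9 = -(5 - 30)/9 = -1/9*(-25) = 25/9 ≈ 2.7778)
Y*J(6, -2) + (-10 + 19)*(X(-1) + 16) = (25/9)*(-2) + (-10 + 19)*(-1 + 16) = -50/9 + 9*15 = -50/9 + 135 = 1165/9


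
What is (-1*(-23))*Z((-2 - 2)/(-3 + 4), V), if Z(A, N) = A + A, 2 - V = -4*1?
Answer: -184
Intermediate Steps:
V = 6 (V = 2 - (-4) = 2 - 1*(-4) = 2 + 4 = 6)
Z(A, N) = 2*A
(-1*(-23))*Z((-2 - 2)/(-3 + 4), V) = (-1*(-23))*(2*((-2 - 2)/(-3 + 4))) = 23*(2*(-4/1)) = 23*(2*(-4*1)) = 23*(2*(-4)) = 23*(-8) = -184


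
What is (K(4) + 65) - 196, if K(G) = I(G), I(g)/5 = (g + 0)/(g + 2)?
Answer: -383/3 ≈ -127.67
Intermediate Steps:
I(g) = 5*g/(2 + g) (I(g) = 5*((g + 0)/(g + 2)) = 5*(g/(2 + g)) = 5*g/(2 + g))
K(G) = 5*G/(2 + G)
(K(4) + 65) - 196 = (5*4/(2 + 4) + 65) - 196 = (5*4/6 + 65) - 196 = (5*4*(⅙) + 65) - 196 = (10/3 + 65) - 196 = 205/3 - 196 = -383/3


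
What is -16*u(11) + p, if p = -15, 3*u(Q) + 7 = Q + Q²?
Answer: -2045/3 ≈ -681.67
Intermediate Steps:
u(Q) = -7/3 + Q/3 + Q²/3 (u(Q) = -7/3 + (Q + Q²)/3 = -7/3 + (Q/3 + Q²/3) = -7/3 + Q/3 + Q²/3)
-16*u(11) + p = -16*(-7/3 + (⅓)*11 + (⅓)*11²) - 15 = -16*(-7/3 + 11/3 + (⅓)*121) - 15 = -16*(-7/3 + 11/3 + 121/3) - 15 = -16*125/3 - 15 = -2000/3 - 15 = -2045/3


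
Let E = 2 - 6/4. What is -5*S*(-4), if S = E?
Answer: 10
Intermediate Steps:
E = 1/2 (E = 2 - 6/4 = 2 - 2*3/4 = 2 - 3/2 = 1/2 ≈ 0.50000)
S = 1/2 ≈ 0.50000
-5*S*(-4) = -5*1/2*(-4) = -5/2*(-4) = 10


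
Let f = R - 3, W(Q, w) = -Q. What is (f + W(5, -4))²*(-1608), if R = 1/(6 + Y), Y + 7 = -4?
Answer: -2703048/25 ≈ -1.0812e+5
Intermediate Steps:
Y = -11 (Y = -7 - 4 = -11)
R = -⅕ (R = 1/(6 - 11) = 1/(-5) = -⅕ ≈ -0.20000)
f = -16/5 (f = -⅕ - 3 = -16/5 ≈ -3.2000)
(f + W(5, -4))²*(-1608) = (-16/5 - 1*5)²*(-1608) = (-16/5 - 5)²*(-1608) = (-41/5)²*(-1608) = (1681/25)*(-1608) = -2703048/25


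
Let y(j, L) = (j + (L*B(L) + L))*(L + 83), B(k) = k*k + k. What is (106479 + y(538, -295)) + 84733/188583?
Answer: 1022902321690762/188583 ≈ 5.4242e+9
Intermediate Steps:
B(k) = k + k² (B(k) = k² + k = k + k²)
y(j, L) = (83 + L)*(L + j + L²*(1 + L)) (y(j, L) = (j + (L*(L*(1 + L)) + L))*(L + 83) = (j + (L²*(1 + L) + L))*(83 + L) = (j + (L + L²*(1 + L)))*(83 + L) = (L + j + L²*(1 + L))*(83 + L) = (83 + L)*(L + j + L²*(1 + L)))
(106479 + y(538, -295)) + 84733/188583 = (106479 + ((-295)⁴ + 83*(-295) + 83*538 + 84*(-295)² + 84*(-295)³ - 295*538)) + 84733/188583 = (106479 + (7573350625 - 24485 + 44654 + 84*87025 + 84*(-25672375) - 158710)) + 84733*(1/188583) = (106479 + (7573350625 - 24485 + 44654 + 7310100 - 2156479500 - 158710)) + 84733/188583 = (106479 + 5424042684) + 84733/188583 = 5424149163 + 84733/188583 = 1022902321690762/188583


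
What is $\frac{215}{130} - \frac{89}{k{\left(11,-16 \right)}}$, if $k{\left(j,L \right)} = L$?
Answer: $\frac{1501}{208} \approx 7.2163$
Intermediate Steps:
$\frac{215}{130} - \frac{89}{k{\left(11,-16 \right)}} = \frac{215}{130} - \frac{89}{-16} = 215 \cdot \frac{1}{130} - - \frac{89}{16} = \frac{43}{26} + \frac{89}{16} = \frac{1501}{208}$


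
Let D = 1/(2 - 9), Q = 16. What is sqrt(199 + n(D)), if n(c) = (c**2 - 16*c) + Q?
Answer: 22*sqrt(22)/7 ≈ 14.741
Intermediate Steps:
D = -1/7 (D = 1/(-7) = -1/7 ≈ -0.14286)
n(c) = 16 + c**2 - 16*c (n(c) = (c**2 - 16*c) + 16 = 16 + c**2 - 16*c)
sqrt(199 + n(D)) = sqrt(199 + (16 + (-1/7)**2 - 16*(-1/7))) = sqrt(199 + (16 + 1/49 + 16/7)) = sqrt(199 + 897/49) = sqrt(10648/49) = 22*sqrt(22)/7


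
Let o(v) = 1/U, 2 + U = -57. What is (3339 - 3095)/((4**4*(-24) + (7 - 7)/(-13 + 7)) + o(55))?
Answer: -14396/362497 ≈ -0.039713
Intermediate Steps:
U = -59 (U = -2 - 57 = -59)
o(v) = -1/59 (o(v) = 1/(-59) = -1/59)
(3339 - 3095)/((4**4*(-24) + (7 - 7)/(-13 + 7)) + o(55)) = (3339 - 3095)/((4**4*(-24) + (7 - 7)/(-13 + 7)) - 1/59) = 244/((256*(-24) + 0/(-6)) - 1/59) = 244/((-6144 + 0*(-1/6)) - 1/59) = 244/((-6144 + 0) - 1/59) = 244/(-6144 - 1/59) = 244/(-362497/59) = 244*(-59/362497) = -14396/362497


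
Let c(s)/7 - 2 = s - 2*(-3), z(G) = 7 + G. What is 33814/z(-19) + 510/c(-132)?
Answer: -1834792/651 ≈ -2818.4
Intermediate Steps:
c(s) = 56 + 7*s (c(s) = 14 + 7*(s - 2*(-3)) = 14 + 7*(s + 6) = 14 + 7*(6 + s) = 14 + (42 + 7*s) = 56 + 7*s)
33814/z(-19) + 510/c(-132) = 33814/(7 - 19) + 510/(56 + 7*(-132)) = 33814/(-12) + 510/(56 - 924) = 33814*(-1/12) + 510/(-868) = -16907/6 + 510*(-1/868) = -16907/6 - 255/434 = -1834792/651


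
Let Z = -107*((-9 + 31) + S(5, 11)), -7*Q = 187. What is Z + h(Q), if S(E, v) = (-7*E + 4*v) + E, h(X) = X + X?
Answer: -27338/7 ≈ -3905.4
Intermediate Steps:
Q = -187/7 (Q = -⅐*187 = -187/7 ≈ -26.714)
h(X) = 2*X
S(E, v) = -6*E + 4*v
Z = -3852 (Z = -107*((-9 + 31) + (-6*5 + 4*11)) = -107*(22 + (-30 + 44)) = -107*(22 + 14) = -107*36 = -3852)
Z + h(Q) = -3852 + 2*(-187/7) = -3852 - 374/7 = -27338/7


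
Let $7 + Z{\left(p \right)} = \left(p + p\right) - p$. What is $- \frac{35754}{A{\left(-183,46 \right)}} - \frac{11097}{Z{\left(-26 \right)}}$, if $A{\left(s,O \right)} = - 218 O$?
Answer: $\frac{18743433}{55154} \approx 339.84$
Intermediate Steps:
$Z{\left(p \right)} = -7 + p$ ($Z{\left(p \right)} = -7 + \left(\left(p + p\right) - p\right) = -7 + \left(2 p - p\right) = -7 + p$)
$- \frac{35754}{A{\left(-183,46 \right)}} - \frac{11097}{Z{\left(-26 \right)}} = - \frac{35754}{\left(-218\right) 46} - \frac{11097}{-7 - 26} = - \frac{35754}{-10028} - \frac{11097}{-33} = \left(-35754\right) \left(- \frac{1}{10028}\right) - - \frac{3699}{11} = \frac{17877}{5014} + \frac{3699}{11} = \frac{18743433}{55154}$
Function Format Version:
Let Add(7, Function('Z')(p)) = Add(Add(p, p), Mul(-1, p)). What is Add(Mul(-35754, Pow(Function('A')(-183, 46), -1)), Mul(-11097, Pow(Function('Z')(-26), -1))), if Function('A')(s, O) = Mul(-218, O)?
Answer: Rational(18743433, 55154) ≈ 339.84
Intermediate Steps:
Function('Z')(p) = Add(-7, p) (Function('Z')(p) = Add(-7, Add(Add(p, p), Mul(-1, p))) = Add(-7, Add(Mul(2, p), Mul(-1, p))) = Add(-7, p))
Add(Mul(-35754, Pow(Function('A')(-183, 46), -1)), Mul(-11097, Pow(Function('Z')(-26), -1))) = Add(Mul(-35754, Pow(Mul(-218, 46), -1)), Mul(-11097, Pow(Add(-7, -26), -1))) = Add(Mul(-35754, Pow(-10028, -1)), Mul(-11097, Pow(-33, -1))) = Add(Mul(-35754, Rational(-1, 10028)), Mul(-11097, Rational(-1, 33))) = Add(Rational(17877, 5014), Rational(3699, 11)) = Rational(18743433, 55154)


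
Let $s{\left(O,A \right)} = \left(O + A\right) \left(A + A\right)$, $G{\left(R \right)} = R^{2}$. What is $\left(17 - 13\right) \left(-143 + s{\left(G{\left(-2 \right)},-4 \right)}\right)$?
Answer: $-572$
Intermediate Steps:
$s{\left(O,A \right)} = 2 A \left(A + O\right)$ ($s{\left(O,A \right)} = \left(A + O\right) 2 A = 2 A \left(A + O\right)$)
$\left(17 - 13\right) \left(-143 + s{\left(G{\left(-2 \right)},-4 \right)}\right) = \left(17 - 13\right) \left(-143 + 2 \left(-4\right) \left(-4 + \left(-2\right)^{2}\right)\right) = 4 \left(-143 + 2 \left(-4\right) \left(-4 + 4\right)\right) = 4 \left(-143 + 2 \left(-4\right) 0\right) = 4 \left(-143 + 0\right) = 4 \left(-143\right) = -572$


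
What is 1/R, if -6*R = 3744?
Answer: -1/624 ≈ -0.0016026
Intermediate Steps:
R = -624 (R = -⅙*3744 = -624)
1/R = 1/(-624) = -1/624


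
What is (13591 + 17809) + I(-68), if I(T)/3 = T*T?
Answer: 45272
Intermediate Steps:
I(T) = 3*T**2 (I(T) = 3*(T*T) = 3*T**2)
(13591 + 17809) + I(-68) = (13591 + 17809) + 3*(-68)**2 = 31400 + 3*4624 = 31400 + 13872 = 45272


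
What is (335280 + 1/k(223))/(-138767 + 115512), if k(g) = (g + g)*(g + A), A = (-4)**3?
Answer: -23776045921/1649105070 ≈ -14.418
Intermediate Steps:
A = -64
k(g) = 2*g*(-64 + g) (k(g) = (g + g)*(g - 64) = (2*g)*(-64 + g) = 2*g*(-64 + g))
(335280 + 1/k(223))/(-138767 + 115512) = (335280 + 1/(2*223*(-64 + 223)))/(-138767 + 115512) = (335280 + 1/(2*223*159))/(-23255) = (335280 + 1/70914)*(-1/23255) = (23776045921/70914)*(-1/23255) = -23776045921/1649105070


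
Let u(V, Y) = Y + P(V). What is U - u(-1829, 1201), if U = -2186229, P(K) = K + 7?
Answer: -2185608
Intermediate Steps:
P(K) = 7 + K
u(V, Y) = 7 + V + Y (u(V, Y) = Y + (7 + V) = 7 + V + Y)
U - u(-1829, 1201) = -2186229 - (7 - 1829 + 1201) = -2186229 - 1*(-621) = -2186229 + 621 = -2185608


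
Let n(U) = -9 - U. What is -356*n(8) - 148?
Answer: 5904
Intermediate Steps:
-356*n(8) - 148 = -356*(-9 - 1*8) - 148 = -356*(-9 - 8) - 148 = -356*(-17) - 148 = 6052 - 148 = 5904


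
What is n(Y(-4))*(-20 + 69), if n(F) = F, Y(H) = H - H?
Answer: 0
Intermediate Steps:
Y(H) = 0
n(Y(-4))*(-20 + 69) = 0*(-20 + 69) = 0*49 = 0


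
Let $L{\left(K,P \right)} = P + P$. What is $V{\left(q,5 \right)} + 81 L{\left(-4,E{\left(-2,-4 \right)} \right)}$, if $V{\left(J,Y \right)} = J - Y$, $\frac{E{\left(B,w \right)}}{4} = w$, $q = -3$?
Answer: $-2600$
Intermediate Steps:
$E{\left(B,w \right)} = 4 w$
$L{\left(K,P \right)} = 2 P$
$V{\left(q,5 \right)} + 81 L{\left(-4,E{\left(-2,-4 \right)} \right)} = \left(-3 - 5\right) + 81 \cdot 2 \cdot 4 \left(-4\right) = \left(-3 - 5\right) + 81 \cdot 2 \left(-16\right) = -8 + 81 \left(-32\right) = -8 - 2592 = -2600$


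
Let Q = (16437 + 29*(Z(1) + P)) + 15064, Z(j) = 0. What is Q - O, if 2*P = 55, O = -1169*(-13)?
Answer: 34203/2 ≈ 17102.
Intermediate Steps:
O = 15197
P = 55/2 (P = (½)*55 = 55/2 ≈ 27.500)
Q = 64597/2 (Q = (16437 + 29*(0 + 55/2)) + 15064 = (16437 + 29*(55/2)) + 15064 = (16437 + 1595/2) + 15064 = 34469/2 + 15064 = 64597/2 ≈ 32299.)
Q - O = 64597/2 - 1*15197 = 64597/2 - 15197 = 34203/2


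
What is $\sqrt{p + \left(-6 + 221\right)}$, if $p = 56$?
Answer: $\sqrt{271} \approx 16.462$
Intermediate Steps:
$\sqrt{p + \left(-6 + 221\right)} = \sqrt{56 + \left(-6 + 221\right)} = \sqrt{56 + 215} = \sqrt{271}$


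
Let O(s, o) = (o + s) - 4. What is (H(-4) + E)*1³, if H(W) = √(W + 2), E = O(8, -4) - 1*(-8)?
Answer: 8 + I*√2 ≈ 8.0 + 1.4142*I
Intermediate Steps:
O(s, o) = -4 + o + s
E = 8 (E = (-4 - 4 + 8) - 1*(-8) = 0 + 8 = 8)
H(W) = √(2 + W)
(H(-4) + E)*1³ = (√(2 - 4) + 8)*1³ = (√(-2) + 8)*1 = (I*√2 + 8)*1 = (8 + I*√2)*1 = 8 + I*√2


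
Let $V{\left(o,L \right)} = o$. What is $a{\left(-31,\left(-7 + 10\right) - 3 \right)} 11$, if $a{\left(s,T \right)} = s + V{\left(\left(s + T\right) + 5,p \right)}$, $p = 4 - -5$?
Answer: $-627$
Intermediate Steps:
$p = 9$ ($p = 4 + 5 = 9$)
$a{\left(s,T \right)} = 5 + T + 2 s$ ($a{\left(s,T \right)} = s + \left(\left(s + T\right) + 5\right) = s + \left(\left(T + s\right) + 5\right) = s + \left(5 + T + s\right) = 5 + T + 2 s$)
$a{\left(-31,\left(-7 + 10\right) - 3 \right)} 11 = \left(5 + \left(\left(-7 + 10\right) - 3\right) + 2 \left(-31\right)\right) 11 = \left(5 + \left(3 - 3\right) - 62\right) 11 = \left(5 + 0 - 62\right) 11 = \left(-57\right) 11 = -627$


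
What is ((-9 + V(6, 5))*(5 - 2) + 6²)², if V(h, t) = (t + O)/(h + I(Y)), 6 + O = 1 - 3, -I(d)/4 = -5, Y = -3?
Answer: 50625/676 ≈ 74.889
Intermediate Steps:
I(d) = 20 (I(d) = -4*(-5) = 20)
O = -8 (O = -6 + (1 - 3) = -6 - 2 = -8)
V(h, t) = (-8 + t)/(20 + h) (V(h, t) = (t - 8)/(h + 20) = (-8 + t)/(20 + h))
((-9 + V(6, 5))*(5 - 2) + 6²)² = ((-9 + (-8 + 5)/(20 + 6))*(5 - 2) + 6²)² = ((-9 - 3/26)*3 + 36)² = (-237/26*3 + 36)² = (-711/26 + 36)² = (225/26)² = 50625/676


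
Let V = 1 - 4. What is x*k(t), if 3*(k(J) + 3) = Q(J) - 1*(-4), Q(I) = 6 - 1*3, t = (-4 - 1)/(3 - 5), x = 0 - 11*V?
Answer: -22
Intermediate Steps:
V = -3
x = 33 (x = 0 - 11*(-3) = 0 + 33 = 33)
t = 5/2 (t = -5/(-2) = -5*(-½) = 5/2 ≈ 2.5000)
Q(I) = 3 (Q(I) = 6 - 3 = 3)
k(J) = -⅔ (k(J) = -3 + (3 - 1*(-4))/3 = -3 + (3 + 4)/3 = -3 + (⅓)*7 = -3 + 7/3 = -⅔)
x*k(t) = 33*(-⅔) = -22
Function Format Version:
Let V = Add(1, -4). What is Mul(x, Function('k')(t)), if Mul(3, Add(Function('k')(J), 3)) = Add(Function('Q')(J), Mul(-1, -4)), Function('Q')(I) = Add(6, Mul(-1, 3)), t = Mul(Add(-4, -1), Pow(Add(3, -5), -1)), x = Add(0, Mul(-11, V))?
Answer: -22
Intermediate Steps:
V = -3
x = 33 (x = Add(0, Mul(-11, -3)) = Add(0, 33) = 33)
t = Rational(5, 2) (t = Mul(-5, Pow(-2, -1)) = Mul(-5, Rational(-1, 2)) = Rational(5, 2) ≈ 2.5000)
Function('Q')(I) = 3 (Function('Q')(I) = Add(6, -3) = 3)
Function('k')(J) = Rational(-2, 3) (Function('k')(J) = Add(-3, Mul(Rational(1, 3), Add(3, Mul(-1, -4)))) = Add(-3, Mul(Rational(1, 3), Add(3, 4))) = Add(-3, Mul(Rational(1, 3), 7)) = Add(-3, Rational(7, 3)) = Rational(-2, 3))
Mul(x, Function('k')(t)) = Mul(33, Rational(-2, 3)) = -22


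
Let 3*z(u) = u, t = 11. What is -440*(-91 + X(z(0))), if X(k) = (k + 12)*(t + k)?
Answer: -18040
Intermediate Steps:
z(u) = u/3
X(k) = (11 + k)*(12 + k) (X(k) = (k + 12)*(11 + k) = (12 + k)*(11 + k) = (11 + k)*(12 + k))
-440*(-91 + X(z(0))) = -440*(-91 + (132 + ((⅓)*0)² + 23*((⅓)*0))) = -440*(-91 + (132 + 0² + 23*0)) = -440*(-91 + (132 + 0 + 0)) = -440*(-91 + 132) = -440*41 = -18040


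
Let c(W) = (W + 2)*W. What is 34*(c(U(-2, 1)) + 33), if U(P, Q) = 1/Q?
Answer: 1224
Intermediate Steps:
c(W) = W*(2 + W) (c(W) = (2 + W)*W = W*(2 + W))
34*(c(U(-2, 1)) + 33) = 34*((2 + 1/1)/1 + 33) = 34*(1*(2 + 1) + 33) = 34*(1*3 + 33) = 34*(3 + 33) = 34*36 = 1224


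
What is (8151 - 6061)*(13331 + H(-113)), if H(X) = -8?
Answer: 27845070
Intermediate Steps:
(8151 - 6061)*(13331 + H(-113)) = (8151 - 6061)*(13331 - 8) = 2090*13323 = 27845070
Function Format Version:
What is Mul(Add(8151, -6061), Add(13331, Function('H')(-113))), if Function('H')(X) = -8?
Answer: 27845070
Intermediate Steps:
Mul(Add(8151, -6061), Add(13331, Function('H')(-113))) = Mul(Add(8151, -6061), Add(13331, -8)) = Mul(2090, 13323) = 27845070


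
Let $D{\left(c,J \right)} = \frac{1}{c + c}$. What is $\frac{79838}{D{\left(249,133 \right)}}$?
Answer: $39759324$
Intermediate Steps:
$D{\left(c,J \right)} = \frac{1}{2 c}$
$\frac{79838}{D{\left(249,133 \right)}} = \frac{79838}{\frac{1}{2} \cdot \frac{1}{249}} = 79838 \frac{1}{\frac{1}{498}} = 79838 \cdot 498 = 39759324$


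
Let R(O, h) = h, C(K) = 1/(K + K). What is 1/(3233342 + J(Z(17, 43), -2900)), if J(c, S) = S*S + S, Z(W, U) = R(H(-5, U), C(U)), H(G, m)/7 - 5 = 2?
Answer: 1/11640442 ≈ 8.5907e-8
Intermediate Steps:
C(K) = 1/(2*K)
H(G, m) = 49 (H(G, m) = 35 + 7*2 = 35 + 14 = 49)
Z(W, U) = 1/(2*U)
J(c, S) = S + S**2 (J(c, S) = S**2 + S = S + S**2)
1/(3233342 + J(Z(17, 43), -2900)) = 1/(3233342 - 2900*(1 - 2900)) = 1/(3233342 - 2900*(-2899)) = 1/(3233342 + 8407100) = 1/11640442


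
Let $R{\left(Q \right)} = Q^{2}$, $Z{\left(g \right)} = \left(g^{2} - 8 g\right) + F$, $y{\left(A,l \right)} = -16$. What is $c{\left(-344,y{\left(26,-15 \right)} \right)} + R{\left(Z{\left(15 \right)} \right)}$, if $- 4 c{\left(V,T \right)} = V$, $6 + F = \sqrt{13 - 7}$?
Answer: $9893 + 198 \sqrt{6} \approx 10378.0$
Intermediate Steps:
$F = -6 + \sqrt{6}$ ($F = -6 + \sqrt{13 - 7} = -6 + \sqrt{6} \approx -3.5505$)
$c{\left(V,T \right)} = - \frac{V}{4}$
$Z{\left(g \right)} = -6 + \sqrt{6} + g^{2} - 8 g$ ($Z{\left(g \right)} = \left(g^{2} - 8 g\right) - \left(6 - \sqrt{6}\right) = -6 + \sqrt{6} + g^{2} - 8 g$)
$c{\left(-344,y{\left(26,-15 \right)} \right)} + R{\left(Z{\left(15 \right)} \right)} = \left(- \frac{1}{4}\right) \left(-344\right) + \left(-6 + \sqrt{6} + 15^{2} - 120\right)^{2} = 86 + \left(-6 + \sqrt{6} + 225 - 120\right)^{2} = 86 + \left(99 + \sqrt{6}\right)^{2}$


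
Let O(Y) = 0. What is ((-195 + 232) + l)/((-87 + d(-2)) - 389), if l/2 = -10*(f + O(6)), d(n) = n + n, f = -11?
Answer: -257/480 ≈ -0.53542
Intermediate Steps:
d(n) = 2*n
l = 220 (l = 2*(-10*(-11 + 0)) = 2*(-10*(-11)) = 2*110 = 220)
((-195 + 232) + l)/((-87 + d(-2)) - 389) = ((-195 + 232) + 220)/((-87 + 2*(-2)) - 389) = (37 + 220)/((-87 - 4) - 389) = 257/(-91 - 389) = 257/(-480) = 257*(-1/480) = -257/480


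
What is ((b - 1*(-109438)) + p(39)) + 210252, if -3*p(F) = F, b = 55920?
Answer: 375597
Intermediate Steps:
p(F) = -F/3
((b - 1*(-109438)) + p(39)) + 210252 = ((55920 - 1*(-109438)) - ⅓*39) + 210252 = ((55920 + 109438) - 13) + 210252 = (165358 - 13) + 210252 = 165345 + 210252 = 375597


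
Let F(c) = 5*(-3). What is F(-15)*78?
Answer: -1170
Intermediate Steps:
F(c) = -15
F(-15)*78 = -15*78 = -1170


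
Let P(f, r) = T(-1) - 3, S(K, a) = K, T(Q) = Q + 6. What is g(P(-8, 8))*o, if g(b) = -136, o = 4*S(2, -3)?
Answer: -1088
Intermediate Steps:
T(Q) = 6 + Q
P(f, r) = 2 (P(f, r) = (6 - 1) - 3 = 5 - 3 = 2)
o = 8 (o = 4*2 = 8)
g(P(-8, 8))*o = -136*8 = -1088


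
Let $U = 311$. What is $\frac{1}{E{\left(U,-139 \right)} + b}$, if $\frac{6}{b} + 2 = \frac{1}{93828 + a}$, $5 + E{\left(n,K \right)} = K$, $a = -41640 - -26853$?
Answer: $- \frac{158081}{23237910} \approx -0.0068027$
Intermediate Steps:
$a = -14787$ ($a = -41640 + 26853 = -14787$)
$E{\left(n,K \right)} = -5 + K$
$b = - \frac{474246}{158081}$ ($b = \frac{6}{-2 + \frac{1}{93828 - 14787}} = \frac{6}{-2 + \frac{1}{79041}} = \frac{6}{- \frac{158081}{79041}} = 6 \left(- \frac{79041}{158081}\right) = - \frac{474246}{158081} \approx -3.0$)
$\frac{1}{E{\left(U,-139 \right)} + b} = \frac{1}{\left(-5 - 139\right) - \frac{474246}{158081}} = \frac{1}{-144 - \frac{474246}{158081}} = \frac{1}{- \frac{23237910}{158081}} = - \frac{158081}{23237910}$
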